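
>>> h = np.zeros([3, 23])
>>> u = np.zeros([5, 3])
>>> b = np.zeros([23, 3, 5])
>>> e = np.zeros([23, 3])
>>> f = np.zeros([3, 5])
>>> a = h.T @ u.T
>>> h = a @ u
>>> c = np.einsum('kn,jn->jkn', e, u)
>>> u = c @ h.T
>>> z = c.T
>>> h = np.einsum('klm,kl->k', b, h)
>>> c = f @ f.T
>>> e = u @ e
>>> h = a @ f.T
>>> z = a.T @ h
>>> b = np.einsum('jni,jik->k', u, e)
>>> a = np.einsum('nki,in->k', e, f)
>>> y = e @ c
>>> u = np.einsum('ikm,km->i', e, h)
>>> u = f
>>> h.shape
(23, 3)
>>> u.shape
(3, 5)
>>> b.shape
(3,)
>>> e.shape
(5, 23, 3)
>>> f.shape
(3, 5)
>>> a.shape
(23,)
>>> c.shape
(3, 3)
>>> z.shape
(5, 3)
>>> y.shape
(5, 23, 3)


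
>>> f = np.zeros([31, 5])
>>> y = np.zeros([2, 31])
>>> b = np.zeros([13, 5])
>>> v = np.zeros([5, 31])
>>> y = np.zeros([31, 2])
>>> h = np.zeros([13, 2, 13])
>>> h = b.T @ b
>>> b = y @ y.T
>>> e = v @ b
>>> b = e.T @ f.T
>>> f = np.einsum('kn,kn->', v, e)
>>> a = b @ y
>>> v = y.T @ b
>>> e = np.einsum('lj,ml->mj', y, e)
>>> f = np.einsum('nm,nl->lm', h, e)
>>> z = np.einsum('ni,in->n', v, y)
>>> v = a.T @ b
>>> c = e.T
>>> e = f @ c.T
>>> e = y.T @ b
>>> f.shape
(2, 5)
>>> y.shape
(31, 2)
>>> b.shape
(31, 31)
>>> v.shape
(2, 31)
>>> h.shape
(5, 5)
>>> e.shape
(2, 31)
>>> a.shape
(31, 2)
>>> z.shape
(2,)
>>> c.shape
(2, 5)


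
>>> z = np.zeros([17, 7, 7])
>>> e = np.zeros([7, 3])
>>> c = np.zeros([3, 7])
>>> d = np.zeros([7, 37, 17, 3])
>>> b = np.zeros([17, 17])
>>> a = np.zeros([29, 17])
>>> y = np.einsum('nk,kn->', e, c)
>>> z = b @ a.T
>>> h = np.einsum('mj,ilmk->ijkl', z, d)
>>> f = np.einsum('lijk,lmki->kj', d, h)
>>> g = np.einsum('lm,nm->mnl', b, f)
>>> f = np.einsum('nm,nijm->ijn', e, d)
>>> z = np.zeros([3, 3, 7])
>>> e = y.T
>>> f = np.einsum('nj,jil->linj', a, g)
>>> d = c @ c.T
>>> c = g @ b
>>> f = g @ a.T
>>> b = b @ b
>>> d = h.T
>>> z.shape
(3, 3, 7)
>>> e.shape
()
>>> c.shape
(17, 3, 17)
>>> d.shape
(37, 3, 29, 7)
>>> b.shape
(17, 17)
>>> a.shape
(29, 17)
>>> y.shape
()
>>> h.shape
(7, 29, 3, 37)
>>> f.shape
(17, 3, 29)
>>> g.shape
(17, 3, 17)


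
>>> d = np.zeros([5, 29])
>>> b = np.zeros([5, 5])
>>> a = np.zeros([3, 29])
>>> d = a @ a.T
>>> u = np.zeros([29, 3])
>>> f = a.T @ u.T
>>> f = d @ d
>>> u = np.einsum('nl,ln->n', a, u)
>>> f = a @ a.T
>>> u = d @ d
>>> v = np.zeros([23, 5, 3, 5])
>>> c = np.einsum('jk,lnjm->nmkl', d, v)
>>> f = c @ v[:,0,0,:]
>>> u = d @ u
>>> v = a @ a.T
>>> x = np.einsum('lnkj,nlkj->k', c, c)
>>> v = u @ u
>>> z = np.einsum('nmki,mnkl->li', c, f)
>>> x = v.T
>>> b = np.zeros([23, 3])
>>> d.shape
(3, 3)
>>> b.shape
(23, 3)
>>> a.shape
(3, 29)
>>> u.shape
(3, 3)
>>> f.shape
(5, 5, 3, 5)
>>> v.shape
(3, 3)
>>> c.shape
(5, 5, 3, 23)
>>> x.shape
(3, 3)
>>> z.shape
(5, 23)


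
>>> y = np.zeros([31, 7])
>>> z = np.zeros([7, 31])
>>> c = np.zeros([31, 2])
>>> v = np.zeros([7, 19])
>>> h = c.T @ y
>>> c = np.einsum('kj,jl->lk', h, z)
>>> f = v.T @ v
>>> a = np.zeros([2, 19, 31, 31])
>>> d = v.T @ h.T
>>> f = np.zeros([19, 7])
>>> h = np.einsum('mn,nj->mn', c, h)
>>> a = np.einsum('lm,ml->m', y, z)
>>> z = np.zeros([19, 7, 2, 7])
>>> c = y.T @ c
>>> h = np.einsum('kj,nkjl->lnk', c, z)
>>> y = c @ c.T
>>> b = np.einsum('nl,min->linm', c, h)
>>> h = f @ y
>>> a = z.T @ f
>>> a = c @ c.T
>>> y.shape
(7, 7)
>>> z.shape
(19, 7, 2, 7)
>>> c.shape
(7, 2)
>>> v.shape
(7, 19)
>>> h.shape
(19, 7)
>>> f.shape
(19, 7)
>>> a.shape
(7, 7)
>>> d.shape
(19, 2)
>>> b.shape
(2, 19, 7, 7)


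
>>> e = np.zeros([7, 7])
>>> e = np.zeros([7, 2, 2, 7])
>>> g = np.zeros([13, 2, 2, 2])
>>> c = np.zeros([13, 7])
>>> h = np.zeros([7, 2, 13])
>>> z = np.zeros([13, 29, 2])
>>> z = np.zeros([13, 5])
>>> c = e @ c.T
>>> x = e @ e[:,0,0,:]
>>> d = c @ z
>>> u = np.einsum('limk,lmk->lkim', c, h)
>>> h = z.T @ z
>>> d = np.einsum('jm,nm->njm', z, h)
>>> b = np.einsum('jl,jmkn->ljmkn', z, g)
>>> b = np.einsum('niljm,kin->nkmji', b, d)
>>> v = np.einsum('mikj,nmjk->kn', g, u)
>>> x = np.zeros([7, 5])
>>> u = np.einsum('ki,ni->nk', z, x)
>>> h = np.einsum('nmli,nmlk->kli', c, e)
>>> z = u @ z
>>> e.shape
(7, 2, 2, 7)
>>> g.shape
(13, 2, 2, 2)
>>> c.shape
(7, 2, 2, 13)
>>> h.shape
(7, 2, 13)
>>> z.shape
(7, 5)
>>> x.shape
(7, 5)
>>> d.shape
(5, 13, 5)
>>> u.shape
(7, 13)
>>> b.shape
(5, 5, 2, 2, 13)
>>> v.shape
(2, 7)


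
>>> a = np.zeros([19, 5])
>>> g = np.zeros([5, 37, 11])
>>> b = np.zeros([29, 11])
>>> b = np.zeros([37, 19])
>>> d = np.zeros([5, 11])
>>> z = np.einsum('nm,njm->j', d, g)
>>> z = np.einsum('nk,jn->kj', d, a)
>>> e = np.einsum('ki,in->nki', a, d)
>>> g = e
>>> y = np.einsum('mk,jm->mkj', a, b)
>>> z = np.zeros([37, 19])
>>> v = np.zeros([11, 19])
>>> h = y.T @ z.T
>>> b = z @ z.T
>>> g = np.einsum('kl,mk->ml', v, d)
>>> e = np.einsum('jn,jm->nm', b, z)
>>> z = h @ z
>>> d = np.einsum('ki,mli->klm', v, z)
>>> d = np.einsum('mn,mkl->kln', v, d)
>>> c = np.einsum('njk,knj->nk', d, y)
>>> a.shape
(19, 5)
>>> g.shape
(5, 19)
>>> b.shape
(37, 37)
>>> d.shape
(5, 37, 19)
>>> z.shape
(37, 5, 19)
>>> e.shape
(37, 19)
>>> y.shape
(19, 5, 37)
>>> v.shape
(11, 19)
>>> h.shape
(37, 5, 37)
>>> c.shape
(5, 19)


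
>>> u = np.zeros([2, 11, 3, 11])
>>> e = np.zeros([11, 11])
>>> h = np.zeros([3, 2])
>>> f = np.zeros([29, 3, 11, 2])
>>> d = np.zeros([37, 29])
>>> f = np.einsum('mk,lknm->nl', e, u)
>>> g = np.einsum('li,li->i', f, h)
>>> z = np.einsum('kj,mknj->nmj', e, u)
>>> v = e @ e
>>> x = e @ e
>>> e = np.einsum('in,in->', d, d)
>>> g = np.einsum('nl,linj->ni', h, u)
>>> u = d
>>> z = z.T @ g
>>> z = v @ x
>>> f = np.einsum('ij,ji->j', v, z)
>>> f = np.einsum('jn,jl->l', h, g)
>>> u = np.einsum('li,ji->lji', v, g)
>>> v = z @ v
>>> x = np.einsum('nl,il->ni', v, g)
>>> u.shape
(11, 3, 11)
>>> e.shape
()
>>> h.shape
(3, 2)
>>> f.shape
(11,)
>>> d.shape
(37, 29)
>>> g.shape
(3, 11)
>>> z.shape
(11, 11)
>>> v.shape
(11, 11)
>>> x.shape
(11, 3)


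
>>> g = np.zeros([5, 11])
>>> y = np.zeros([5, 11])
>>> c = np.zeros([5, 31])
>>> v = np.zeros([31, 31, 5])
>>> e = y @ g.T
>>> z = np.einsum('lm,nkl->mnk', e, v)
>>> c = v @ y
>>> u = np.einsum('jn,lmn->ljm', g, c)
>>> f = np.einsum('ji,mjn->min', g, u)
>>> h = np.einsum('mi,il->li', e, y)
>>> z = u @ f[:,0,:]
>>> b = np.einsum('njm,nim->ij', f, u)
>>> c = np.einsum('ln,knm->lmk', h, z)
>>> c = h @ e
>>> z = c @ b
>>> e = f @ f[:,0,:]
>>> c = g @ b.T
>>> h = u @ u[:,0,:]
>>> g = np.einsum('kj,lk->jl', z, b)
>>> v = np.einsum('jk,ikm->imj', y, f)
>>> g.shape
(11, 5)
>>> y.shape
(5, 11)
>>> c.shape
(5, 5)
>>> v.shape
(31, 31, 5)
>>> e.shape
(31, 11, 31)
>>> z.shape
(11, 11)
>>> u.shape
(31, 5, 31)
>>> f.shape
(31, 11, 31)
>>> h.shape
(31, 5, 31)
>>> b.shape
(5, 11)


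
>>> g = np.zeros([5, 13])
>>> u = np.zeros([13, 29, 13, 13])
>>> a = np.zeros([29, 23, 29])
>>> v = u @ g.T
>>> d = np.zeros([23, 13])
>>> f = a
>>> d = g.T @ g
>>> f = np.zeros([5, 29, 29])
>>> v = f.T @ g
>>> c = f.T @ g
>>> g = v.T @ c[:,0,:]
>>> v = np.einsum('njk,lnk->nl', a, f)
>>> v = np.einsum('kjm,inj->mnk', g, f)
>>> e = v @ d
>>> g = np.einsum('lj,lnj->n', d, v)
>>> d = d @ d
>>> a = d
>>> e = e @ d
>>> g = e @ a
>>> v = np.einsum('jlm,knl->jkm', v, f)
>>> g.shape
(13, 29, 13)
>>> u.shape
(13, 29, 13, 13)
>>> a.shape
(13, 13)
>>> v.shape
(13, 5, 13)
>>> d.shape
(13, 13)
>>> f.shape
(5, 29, 29)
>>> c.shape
(29, 29, 13)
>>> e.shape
(13, 29, 13)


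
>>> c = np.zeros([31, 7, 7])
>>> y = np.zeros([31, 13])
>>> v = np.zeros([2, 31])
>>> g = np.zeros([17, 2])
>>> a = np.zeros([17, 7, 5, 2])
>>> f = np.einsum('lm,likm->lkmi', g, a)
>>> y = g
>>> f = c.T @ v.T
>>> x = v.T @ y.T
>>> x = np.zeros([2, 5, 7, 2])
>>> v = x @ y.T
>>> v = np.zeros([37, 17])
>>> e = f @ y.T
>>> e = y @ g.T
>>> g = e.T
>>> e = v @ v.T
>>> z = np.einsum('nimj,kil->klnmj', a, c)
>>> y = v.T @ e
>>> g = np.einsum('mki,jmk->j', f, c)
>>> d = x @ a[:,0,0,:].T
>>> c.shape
(31, 7, 7)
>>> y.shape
(17, 37)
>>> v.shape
(37, 17)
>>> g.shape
(31,)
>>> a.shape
(17, 7, 5, 2)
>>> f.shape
(7, 7, 2)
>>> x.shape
(2, 5, 7, 2)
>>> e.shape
(37, 37)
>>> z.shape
(31, 7, 17, 5, 2)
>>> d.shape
(2, 5, 7, 17)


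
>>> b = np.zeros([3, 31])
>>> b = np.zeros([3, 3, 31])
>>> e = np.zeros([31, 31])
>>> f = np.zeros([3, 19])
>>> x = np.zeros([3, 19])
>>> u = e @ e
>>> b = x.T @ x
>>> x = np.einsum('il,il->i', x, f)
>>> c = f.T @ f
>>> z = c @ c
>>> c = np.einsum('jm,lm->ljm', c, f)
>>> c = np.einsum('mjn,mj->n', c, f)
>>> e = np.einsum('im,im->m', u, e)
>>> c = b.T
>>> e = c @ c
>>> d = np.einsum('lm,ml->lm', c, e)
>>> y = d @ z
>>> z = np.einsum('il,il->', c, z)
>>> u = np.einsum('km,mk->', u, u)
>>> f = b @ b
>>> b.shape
(19, 19)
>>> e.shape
(19, 19)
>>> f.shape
(19, 19)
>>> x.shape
(3,)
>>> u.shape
()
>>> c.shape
(19, 19)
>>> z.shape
()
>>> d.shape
(19, 19)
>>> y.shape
(19, 19)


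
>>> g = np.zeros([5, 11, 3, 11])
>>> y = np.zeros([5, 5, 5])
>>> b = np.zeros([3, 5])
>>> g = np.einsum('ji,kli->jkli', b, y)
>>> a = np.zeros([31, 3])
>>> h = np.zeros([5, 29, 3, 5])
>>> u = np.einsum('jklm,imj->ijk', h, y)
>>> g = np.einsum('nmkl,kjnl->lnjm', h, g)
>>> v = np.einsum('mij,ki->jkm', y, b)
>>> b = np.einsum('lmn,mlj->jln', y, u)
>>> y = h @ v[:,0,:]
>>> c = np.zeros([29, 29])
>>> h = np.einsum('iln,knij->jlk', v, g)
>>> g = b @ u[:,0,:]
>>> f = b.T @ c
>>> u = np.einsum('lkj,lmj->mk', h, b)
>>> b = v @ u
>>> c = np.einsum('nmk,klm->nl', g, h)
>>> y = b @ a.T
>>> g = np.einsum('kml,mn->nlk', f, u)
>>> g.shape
(3, 29, 5)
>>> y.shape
(5, 3, 31)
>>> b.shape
(5, 3, 3)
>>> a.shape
(31, 3)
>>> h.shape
(29, 3, 5)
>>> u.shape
(5, 3)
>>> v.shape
(5, 3, 5)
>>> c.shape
(29, 3)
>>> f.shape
(5, 5, 29)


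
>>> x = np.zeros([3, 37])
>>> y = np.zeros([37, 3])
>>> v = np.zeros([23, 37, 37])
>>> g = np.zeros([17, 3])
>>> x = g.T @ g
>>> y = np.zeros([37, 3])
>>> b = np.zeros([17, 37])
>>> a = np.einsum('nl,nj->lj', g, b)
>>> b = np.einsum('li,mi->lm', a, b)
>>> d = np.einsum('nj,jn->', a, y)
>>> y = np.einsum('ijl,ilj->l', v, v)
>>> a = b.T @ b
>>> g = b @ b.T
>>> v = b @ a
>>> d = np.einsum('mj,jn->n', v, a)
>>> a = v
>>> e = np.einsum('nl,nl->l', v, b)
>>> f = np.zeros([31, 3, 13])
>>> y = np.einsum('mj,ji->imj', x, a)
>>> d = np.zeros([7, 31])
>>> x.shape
(3, 3)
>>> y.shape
(17, 3, 3)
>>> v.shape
(3, 17)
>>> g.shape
(3, 3)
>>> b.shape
(3, 17)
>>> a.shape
(3, 17)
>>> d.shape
(7, 31)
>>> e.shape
(17,)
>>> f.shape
(31, 3, 13)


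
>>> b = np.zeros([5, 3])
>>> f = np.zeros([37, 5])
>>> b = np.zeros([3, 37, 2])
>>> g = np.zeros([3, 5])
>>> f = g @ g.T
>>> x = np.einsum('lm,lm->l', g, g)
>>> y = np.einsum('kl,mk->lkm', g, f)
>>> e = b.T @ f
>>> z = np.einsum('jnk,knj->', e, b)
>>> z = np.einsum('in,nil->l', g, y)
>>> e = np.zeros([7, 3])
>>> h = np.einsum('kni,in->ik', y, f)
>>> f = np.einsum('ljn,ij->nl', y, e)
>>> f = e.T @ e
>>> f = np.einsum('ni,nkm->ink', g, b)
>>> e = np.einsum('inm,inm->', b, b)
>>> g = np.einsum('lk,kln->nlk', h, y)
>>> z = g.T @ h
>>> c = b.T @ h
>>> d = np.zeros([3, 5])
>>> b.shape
(3, 37, 2)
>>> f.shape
(5, 3, 37)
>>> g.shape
(3, 3, 5)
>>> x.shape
(3,)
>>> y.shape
(5, 3, 3)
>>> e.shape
()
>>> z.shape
(5, 3, 5)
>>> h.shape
(3, 5)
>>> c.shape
(2, 37, 5)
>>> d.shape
(3, 5)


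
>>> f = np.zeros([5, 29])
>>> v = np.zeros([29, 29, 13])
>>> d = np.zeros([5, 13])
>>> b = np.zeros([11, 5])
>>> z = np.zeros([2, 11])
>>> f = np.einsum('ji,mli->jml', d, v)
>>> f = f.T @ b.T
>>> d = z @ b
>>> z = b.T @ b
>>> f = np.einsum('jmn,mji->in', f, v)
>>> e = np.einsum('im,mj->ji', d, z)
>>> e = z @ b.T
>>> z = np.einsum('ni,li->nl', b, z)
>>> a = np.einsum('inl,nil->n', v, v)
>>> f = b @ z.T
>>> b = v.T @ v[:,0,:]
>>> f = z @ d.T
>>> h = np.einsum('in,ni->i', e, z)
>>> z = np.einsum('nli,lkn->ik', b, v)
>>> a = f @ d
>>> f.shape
(11, 2)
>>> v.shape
(29, 29, 13)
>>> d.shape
(2, 5)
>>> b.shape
(13, 29, 13)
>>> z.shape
(13, 29)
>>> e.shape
(5, 11)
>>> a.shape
(11, 5)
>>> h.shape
(5,)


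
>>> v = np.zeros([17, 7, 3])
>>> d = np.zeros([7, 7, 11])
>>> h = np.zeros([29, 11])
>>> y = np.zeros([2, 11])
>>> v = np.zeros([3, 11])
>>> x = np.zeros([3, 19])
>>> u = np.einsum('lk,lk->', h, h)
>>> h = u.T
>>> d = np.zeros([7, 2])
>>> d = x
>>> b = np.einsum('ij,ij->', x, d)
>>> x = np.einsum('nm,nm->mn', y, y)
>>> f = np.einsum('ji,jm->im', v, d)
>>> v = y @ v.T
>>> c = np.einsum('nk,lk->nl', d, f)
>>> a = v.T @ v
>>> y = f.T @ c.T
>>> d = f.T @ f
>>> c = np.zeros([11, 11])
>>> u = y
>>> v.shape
(2, 3)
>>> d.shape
(19, 19)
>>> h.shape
()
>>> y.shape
(19, 3)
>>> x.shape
(11, 2)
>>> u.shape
(19, 3)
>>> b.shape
()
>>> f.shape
(11, 19)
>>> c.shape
(11, 11)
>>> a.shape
(3, 3)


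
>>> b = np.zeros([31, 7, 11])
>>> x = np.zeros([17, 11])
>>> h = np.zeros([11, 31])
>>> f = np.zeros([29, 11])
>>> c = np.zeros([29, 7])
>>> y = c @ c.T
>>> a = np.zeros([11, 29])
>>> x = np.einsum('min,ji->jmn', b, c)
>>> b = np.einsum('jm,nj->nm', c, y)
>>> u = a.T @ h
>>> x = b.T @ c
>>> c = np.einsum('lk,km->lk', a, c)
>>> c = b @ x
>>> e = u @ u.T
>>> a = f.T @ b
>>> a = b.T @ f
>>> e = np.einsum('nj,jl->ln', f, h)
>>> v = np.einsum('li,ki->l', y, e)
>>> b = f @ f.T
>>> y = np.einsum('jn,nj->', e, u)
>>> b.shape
(29, 29)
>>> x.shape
(7, 7)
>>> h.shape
(11, 31)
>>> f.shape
(29, 11)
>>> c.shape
(29, 7)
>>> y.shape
()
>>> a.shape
(7, 11)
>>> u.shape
(29, 31)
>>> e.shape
(31, 29)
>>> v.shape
(29,)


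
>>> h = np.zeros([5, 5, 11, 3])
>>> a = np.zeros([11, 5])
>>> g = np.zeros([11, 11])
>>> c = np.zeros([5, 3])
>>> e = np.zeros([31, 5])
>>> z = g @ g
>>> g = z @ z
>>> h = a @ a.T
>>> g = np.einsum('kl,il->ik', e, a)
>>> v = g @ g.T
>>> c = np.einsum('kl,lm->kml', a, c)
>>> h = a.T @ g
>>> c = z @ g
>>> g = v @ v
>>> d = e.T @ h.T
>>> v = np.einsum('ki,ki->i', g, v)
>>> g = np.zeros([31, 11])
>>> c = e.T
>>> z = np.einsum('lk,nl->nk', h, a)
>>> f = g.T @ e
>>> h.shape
(5, 31)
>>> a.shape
(11, 5)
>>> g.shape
(31, 11)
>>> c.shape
(5, 31)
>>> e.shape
(31, 5)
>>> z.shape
(11, 31)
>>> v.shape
(11,)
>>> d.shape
(5, 5)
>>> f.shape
(11, 5)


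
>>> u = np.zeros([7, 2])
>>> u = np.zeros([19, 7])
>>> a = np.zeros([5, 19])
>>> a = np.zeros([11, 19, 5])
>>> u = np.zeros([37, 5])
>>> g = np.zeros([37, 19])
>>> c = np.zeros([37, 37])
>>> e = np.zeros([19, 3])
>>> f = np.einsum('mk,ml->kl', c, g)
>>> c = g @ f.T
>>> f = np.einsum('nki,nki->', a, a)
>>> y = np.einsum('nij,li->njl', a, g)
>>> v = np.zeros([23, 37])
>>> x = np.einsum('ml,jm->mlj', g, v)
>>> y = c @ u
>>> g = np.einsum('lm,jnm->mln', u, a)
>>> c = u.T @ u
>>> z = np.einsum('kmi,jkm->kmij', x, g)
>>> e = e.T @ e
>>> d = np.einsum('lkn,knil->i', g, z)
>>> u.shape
(37, 5)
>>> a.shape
(11, 19, 5)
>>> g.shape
(5, 37, 19)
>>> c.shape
(5, 5)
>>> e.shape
(3, 3)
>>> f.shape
()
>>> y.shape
(37, 5)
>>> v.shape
(23, 37)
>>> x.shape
(37, 19, 23)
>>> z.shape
(37, 19, 23, 5)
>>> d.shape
(23,)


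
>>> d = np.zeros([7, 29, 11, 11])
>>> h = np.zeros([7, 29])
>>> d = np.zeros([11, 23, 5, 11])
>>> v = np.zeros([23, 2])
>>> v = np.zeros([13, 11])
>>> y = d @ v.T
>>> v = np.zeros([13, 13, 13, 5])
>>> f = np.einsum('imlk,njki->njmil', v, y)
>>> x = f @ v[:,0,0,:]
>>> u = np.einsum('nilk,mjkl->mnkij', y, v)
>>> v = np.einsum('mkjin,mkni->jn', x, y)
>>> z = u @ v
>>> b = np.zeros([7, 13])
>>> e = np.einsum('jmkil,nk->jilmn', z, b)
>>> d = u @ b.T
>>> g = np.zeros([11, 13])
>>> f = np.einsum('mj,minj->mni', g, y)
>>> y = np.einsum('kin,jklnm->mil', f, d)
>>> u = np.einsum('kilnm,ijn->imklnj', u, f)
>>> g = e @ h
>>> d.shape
(13, 11, 13, 23, 7)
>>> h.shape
(7, 29)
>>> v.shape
(13, 5)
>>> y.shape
(7, 5, 13)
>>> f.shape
(11, 5, 23)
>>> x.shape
(11, 23, 13, 13, 5)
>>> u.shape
(11, 13, 13, 13, 23, 5)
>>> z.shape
(13, 11, 13, 23, 5)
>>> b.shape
(7, 13)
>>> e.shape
(13, 23, 5, 11, 7)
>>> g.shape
(13, 23, 5, 11, 29)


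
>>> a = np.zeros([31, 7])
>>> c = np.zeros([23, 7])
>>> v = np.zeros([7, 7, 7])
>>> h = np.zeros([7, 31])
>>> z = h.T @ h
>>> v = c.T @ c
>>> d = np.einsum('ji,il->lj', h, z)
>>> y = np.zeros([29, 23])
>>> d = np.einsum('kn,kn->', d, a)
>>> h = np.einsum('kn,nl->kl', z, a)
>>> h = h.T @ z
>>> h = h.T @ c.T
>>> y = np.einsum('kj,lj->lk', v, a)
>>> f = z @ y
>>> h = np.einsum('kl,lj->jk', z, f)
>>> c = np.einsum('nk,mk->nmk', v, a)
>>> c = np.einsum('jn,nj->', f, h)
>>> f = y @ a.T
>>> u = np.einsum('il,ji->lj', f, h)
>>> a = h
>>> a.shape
(7, 31)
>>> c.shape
()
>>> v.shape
(7, 7)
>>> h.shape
(7, 31)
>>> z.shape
(31, 31)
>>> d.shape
()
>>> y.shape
(31, 7)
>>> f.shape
(31, 31)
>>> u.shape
(31, 7)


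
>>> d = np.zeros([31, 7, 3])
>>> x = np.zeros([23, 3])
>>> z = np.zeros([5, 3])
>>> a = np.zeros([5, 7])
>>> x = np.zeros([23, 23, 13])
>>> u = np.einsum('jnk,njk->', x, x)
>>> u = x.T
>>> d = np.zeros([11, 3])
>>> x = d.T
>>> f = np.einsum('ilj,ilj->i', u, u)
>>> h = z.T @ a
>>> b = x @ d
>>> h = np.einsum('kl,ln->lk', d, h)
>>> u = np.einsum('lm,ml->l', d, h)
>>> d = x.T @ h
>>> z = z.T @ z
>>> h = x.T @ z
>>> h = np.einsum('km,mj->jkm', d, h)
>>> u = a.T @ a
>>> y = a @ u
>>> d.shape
(11, 11)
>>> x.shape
(3, 11)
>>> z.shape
(3, 3)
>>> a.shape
(5, 7)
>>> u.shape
(7, 7)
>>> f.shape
(13,)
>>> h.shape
(3, 11, 11)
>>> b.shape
(3, 3)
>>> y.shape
(5, 7)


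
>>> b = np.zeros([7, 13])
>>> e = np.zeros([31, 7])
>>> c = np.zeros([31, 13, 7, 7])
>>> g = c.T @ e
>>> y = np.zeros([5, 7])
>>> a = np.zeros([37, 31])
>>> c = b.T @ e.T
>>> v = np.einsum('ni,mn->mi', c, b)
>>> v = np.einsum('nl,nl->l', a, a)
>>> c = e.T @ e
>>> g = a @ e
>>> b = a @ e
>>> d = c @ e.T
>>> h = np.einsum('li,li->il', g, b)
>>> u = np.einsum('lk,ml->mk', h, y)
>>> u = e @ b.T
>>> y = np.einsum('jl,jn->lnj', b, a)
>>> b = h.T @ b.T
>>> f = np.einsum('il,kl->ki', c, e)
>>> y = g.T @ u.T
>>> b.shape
(37, 37)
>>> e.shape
(31, 7)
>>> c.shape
(7, 7)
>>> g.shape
(37, 7)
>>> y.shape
(7, 31)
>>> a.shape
(37, 31)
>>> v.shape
(31,)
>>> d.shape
(7, 31)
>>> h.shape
(7, 37)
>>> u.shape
(31, 37)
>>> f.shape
(31, 7)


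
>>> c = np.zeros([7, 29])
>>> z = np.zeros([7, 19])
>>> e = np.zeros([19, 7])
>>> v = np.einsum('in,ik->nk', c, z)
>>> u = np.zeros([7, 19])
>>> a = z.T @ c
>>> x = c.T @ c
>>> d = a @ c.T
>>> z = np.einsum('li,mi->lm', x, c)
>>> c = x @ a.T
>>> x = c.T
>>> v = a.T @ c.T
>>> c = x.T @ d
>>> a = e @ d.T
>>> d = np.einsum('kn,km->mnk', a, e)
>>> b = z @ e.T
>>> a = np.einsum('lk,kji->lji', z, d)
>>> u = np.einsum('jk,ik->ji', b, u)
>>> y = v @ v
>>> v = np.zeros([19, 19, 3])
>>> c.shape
(29, 7)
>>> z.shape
(29, 7)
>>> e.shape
(19, 7)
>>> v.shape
(19, 19, 3)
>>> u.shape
(29, 7)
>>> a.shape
(29, 19, 19)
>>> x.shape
(19, 29)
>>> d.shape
(7, 19, 19)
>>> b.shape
(29, 19)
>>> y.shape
(29, 29)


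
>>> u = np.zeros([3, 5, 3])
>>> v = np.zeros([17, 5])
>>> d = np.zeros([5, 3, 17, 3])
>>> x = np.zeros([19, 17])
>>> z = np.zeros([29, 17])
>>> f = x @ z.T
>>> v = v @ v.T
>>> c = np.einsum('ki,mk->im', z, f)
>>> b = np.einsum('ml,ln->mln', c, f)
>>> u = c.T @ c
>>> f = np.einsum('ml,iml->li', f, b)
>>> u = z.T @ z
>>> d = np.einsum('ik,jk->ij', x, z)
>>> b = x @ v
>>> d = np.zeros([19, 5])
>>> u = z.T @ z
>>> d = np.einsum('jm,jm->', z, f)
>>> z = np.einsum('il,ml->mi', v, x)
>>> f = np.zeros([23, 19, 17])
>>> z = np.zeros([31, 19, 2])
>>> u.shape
(17, 17)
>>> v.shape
(17, 17)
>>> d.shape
()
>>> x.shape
(19, 17)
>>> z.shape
(31, 19, 2)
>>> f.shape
(23, 19, 17)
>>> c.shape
(17, 19)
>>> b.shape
(19, 17)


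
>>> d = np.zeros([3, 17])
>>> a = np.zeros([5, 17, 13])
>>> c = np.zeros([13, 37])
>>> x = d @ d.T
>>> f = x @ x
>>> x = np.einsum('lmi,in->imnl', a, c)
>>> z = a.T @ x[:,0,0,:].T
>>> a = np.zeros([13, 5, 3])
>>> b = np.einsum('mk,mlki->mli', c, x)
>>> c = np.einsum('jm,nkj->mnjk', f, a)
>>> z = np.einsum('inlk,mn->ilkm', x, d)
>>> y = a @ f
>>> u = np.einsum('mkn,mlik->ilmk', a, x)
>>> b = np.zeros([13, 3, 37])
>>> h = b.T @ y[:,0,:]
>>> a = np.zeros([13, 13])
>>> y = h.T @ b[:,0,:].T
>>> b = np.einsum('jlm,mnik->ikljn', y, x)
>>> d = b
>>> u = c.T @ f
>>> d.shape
(37, 5, 3, 3, 17)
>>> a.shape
(13, 13)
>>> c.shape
(3, 13, 3, 5)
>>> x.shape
(13, 17, 37, 5)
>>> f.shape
(3, 3)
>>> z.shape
(13, 37, 5, 3)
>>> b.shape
(37, 5, 3, 3, 17)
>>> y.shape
(3, 3, 13)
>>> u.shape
(5, 3, 13, 3)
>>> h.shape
(37, 3, 3)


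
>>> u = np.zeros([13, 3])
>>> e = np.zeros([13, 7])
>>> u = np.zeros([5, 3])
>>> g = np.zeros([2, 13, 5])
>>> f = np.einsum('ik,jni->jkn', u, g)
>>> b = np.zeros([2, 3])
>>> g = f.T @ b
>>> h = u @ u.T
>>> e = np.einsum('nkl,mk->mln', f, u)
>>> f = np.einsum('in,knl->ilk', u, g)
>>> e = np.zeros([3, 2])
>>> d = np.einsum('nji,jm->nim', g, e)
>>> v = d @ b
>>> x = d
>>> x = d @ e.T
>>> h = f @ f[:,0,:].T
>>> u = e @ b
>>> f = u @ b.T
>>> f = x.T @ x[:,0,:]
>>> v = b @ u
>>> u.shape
(3, 3)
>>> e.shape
(3, 2)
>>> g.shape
(13, 3, 3)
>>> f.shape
(3, 3, 3)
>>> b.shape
(2, 3)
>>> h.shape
(5, 3, 5)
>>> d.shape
(13, 3, 2)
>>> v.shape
(2, 3)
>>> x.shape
(13, 3, 3)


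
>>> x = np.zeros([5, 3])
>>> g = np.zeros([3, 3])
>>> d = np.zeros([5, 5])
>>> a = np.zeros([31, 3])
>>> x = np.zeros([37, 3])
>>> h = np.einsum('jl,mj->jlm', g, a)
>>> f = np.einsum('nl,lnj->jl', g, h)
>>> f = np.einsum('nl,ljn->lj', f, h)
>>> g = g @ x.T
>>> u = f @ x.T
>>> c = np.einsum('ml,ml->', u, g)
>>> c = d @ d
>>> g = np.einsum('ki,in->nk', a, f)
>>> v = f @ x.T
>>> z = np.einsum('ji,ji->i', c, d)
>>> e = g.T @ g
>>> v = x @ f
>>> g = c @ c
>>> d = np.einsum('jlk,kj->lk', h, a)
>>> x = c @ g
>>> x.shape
(5, 5)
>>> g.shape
(5, 5)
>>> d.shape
(3, 31)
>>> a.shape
(31, 3)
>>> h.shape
(3, 3, 31)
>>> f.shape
(3, 3)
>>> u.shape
(3, 37)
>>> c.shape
(5, 5)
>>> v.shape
(37, 3)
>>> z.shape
(5,)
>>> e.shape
(31, 31)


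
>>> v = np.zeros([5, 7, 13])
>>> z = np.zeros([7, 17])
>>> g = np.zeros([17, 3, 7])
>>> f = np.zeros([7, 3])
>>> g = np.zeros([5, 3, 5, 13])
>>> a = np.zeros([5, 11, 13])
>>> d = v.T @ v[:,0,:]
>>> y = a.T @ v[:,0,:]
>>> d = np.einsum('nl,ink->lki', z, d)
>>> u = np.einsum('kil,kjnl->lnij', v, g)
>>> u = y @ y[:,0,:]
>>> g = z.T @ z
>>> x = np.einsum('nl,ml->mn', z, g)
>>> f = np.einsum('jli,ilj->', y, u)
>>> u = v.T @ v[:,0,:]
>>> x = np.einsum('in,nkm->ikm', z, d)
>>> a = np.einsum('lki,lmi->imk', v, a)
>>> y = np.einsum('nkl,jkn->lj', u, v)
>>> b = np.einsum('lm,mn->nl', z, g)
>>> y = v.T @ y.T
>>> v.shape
(5, 7, 13)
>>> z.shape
(7, 17)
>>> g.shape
(17, 17)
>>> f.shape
()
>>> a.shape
(13, 11, 7)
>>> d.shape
(17, 13, 13)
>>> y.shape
(13, 7, 13)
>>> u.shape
(13, 7, 13)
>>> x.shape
(7, 13, 13)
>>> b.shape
(17, 7)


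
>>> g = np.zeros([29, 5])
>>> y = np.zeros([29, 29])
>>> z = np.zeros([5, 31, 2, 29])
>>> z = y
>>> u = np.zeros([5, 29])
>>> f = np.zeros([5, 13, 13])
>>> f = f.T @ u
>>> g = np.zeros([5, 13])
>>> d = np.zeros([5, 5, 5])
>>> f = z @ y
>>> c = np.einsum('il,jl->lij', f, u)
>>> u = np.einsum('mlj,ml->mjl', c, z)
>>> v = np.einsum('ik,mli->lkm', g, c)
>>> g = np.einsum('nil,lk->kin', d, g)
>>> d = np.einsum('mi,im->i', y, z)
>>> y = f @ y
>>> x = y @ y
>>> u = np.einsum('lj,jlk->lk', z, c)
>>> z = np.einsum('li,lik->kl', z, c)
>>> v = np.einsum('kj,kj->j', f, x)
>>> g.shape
(13, 5, 5)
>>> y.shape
(29, 29)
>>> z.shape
(5, 29)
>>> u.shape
(29, 5)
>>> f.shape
(29, 29)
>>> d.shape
(29,)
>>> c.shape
(29, 29, 5)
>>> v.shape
(29,)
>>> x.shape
(29, 29)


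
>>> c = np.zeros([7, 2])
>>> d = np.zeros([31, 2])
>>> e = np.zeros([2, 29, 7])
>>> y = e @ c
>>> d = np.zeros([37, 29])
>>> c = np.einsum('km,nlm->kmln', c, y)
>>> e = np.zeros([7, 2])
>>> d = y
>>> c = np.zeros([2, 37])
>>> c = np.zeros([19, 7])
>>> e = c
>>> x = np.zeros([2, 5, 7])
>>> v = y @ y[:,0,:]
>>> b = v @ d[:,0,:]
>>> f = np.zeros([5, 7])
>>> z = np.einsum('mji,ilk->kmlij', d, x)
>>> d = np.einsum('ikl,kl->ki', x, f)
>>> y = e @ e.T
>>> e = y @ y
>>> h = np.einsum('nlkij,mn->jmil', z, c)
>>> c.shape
(19, 7)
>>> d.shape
(5, 2)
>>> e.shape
(19, 19)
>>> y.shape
(19, 19)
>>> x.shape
(2, 5, 7)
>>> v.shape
(2, 29, 2)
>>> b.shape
(2, 29, 2)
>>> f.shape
(5, 7)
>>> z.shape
(7, 2, 5, 2, 29)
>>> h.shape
(29, 19, 2, 2)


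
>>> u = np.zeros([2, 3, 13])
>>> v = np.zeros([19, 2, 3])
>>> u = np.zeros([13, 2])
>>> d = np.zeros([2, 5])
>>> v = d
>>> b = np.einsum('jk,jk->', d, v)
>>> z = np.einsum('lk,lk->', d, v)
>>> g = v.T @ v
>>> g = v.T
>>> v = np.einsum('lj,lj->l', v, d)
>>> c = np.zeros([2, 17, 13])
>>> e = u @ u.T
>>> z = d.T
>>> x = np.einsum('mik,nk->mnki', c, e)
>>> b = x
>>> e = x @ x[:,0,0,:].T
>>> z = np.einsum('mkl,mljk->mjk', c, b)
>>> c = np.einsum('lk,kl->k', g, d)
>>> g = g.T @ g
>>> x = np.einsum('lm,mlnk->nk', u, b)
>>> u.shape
(13, 2)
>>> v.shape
(2,)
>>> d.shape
(2, 5)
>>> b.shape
(2, 13, 13, 17)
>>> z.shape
(2, 13, 17)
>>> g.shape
(2, 2)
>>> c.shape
(2,)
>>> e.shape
(2, 13, 13, 2)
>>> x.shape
(13, 17)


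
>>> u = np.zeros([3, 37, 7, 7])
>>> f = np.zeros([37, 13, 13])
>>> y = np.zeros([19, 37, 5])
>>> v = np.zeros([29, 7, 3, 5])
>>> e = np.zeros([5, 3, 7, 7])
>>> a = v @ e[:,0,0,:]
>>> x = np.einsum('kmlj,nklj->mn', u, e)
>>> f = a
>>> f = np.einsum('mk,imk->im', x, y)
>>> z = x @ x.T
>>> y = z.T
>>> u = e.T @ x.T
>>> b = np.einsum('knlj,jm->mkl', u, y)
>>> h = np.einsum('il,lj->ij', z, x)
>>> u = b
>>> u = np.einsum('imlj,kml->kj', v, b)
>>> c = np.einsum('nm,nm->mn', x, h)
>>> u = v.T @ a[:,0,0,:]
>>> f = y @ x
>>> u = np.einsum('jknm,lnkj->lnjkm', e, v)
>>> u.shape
(29, 7, 5, 3, 7)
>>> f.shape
(37, 5)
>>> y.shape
(37, 37)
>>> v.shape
(29, 7, 3, 5)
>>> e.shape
(5, 3, 7, 7)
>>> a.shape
(29, 7, 3, 7)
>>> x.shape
(37, 5)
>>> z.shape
(37, 37)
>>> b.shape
(37, 7, 3)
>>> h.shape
(37, 5)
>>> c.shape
(5, 37)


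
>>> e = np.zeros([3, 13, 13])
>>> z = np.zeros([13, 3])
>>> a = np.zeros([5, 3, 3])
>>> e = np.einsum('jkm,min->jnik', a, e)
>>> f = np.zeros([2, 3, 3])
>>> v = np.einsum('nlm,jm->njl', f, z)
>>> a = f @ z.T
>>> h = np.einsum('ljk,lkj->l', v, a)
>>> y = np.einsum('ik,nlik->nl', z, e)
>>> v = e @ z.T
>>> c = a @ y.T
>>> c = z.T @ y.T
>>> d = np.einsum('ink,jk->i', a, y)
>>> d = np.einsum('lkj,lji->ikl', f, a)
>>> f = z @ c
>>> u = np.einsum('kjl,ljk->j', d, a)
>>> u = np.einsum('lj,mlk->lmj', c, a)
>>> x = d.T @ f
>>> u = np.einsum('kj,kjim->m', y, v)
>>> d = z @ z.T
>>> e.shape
(5, 13, 13, 3)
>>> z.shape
(13, 3)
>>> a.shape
(2, 3, 13)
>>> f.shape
(13, 5)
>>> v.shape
(5, 13, 13, 13)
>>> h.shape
(2,)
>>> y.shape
(5, 13)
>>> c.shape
(3, 5)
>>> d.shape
(13, 13)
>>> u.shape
(13,)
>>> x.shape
(2, 3, 5)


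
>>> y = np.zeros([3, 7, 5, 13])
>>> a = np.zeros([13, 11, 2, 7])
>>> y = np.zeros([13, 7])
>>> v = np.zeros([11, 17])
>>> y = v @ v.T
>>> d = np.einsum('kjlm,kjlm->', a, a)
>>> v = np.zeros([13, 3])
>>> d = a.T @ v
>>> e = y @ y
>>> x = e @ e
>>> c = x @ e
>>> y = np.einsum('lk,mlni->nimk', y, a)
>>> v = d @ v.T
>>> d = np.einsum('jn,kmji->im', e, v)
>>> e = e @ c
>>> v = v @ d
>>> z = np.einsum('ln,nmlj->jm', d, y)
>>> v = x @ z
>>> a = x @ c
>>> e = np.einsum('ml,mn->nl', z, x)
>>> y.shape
(2, 7, 13, 11)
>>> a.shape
(11, 11)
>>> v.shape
(11, 7)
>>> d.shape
(13, 2)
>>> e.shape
(11, 7)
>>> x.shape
(11, 11)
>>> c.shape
(11, 11)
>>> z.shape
(11, 7)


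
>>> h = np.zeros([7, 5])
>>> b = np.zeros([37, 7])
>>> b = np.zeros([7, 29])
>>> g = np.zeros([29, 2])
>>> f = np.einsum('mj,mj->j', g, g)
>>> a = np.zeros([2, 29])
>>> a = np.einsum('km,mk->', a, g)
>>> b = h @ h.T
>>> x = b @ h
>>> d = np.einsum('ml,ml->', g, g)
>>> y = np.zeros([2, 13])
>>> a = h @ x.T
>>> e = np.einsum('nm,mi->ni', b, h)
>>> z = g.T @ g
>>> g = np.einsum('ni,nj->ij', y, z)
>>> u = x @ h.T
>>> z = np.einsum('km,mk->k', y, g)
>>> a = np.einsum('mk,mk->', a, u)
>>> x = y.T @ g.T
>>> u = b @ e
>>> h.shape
(7, 5)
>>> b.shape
(7, 7)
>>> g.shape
(13, 2)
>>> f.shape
(2,)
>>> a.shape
()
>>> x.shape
(13, 13)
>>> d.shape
()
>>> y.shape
(2, 13)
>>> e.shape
(7, 5)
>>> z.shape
(2,)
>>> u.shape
(7, 5)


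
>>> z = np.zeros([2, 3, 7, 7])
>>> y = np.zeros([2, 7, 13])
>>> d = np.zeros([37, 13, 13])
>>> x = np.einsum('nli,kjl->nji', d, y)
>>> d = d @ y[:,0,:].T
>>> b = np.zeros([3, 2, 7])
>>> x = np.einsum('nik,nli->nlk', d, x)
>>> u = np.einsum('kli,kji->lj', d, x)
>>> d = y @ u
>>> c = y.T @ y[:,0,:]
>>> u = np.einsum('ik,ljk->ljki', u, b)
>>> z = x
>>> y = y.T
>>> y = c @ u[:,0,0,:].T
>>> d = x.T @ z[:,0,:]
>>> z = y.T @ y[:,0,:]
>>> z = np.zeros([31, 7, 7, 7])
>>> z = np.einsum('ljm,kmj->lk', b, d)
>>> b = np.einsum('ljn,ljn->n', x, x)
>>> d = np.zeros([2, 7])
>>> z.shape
(3, 2)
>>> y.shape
(13, 7, 3)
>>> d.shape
(2, 7)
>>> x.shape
(37, 7, 2)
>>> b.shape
(2,)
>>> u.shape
(3, 2, 7, 13)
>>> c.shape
(13, 7, 13)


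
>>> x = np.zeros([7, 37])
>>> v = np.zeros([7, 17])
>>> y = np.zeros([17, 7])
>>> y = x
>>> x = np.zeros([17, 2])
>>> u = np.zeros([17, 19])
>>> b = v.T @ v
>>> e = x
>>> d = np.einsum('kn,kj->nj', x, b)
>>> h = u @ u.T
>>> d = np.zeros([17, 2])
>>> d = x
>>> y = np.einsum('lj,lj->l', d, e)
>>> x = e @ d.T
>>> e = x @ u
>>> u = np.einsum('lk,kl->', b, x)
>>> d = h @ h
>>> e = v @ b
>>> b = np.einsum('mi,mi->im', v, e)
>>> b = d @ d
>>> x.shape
(17, 17)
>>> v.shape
(7, 17)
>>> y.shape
(17,)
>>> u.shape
()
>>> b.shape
(17, 17)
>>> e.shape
(7, 17)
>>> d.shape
(17, 17)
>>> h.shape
(17, 17)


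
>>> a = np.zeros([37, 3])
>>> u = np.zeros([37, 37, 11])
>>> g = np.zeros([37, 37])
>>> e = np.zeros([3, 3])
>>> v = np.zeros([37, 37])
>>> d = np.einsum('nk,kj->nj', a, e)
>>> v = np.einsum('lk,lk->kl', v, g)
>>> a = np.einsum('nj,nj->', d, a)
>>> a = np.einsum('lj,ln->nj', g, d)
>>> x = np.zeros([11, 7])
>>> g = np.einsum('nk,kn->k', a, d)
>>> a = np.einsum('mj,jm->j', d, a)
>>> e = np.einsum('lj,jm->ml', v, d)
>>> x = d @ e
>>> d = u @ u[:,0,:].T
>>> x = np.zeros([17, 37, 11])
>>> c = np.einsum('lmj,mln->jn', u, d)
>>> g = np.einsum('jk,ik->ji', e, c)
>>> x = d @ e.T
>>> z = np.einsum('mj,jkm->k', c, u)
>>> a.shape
(3,)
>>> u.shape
(37, 37, 11)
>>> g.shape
(3, 11)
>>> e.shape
(3, 37)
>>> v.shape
(37, 37)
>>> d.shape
(37, 37, 37)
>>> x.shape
(37, 37, 3)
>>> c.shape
(11, 37)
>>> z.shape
(37,)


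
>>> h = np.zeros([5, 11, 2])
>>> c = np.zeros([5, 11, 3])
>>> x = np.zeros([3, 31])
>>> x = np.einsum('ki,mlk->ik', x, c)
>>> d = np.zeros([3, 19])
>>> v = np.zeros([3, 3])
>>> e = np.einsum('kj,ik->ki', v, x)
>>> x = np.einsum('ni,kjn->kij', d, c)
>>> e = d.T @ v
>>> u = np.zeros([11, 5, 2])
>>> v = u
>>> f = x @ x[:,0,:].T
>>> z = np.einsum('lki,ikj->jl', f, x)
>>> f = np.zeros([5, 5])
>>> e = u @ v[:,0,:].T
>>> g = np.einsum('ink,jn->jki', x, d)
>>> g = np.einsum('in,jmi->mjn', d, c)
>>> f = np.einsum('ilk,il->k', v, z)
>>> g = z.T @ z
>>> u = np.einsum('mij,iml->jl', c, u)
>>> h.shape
(5, 11, 2)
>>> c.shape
(5, 11, 3)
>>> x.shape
(5, 19, 11)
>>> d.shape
(3, 19)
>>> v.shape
(11, 5, 2)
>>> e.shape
(11, 5, 11)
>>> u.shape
(3, 2)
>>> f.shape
(2,)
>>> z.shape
(11, 5)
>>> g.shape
(5, 5)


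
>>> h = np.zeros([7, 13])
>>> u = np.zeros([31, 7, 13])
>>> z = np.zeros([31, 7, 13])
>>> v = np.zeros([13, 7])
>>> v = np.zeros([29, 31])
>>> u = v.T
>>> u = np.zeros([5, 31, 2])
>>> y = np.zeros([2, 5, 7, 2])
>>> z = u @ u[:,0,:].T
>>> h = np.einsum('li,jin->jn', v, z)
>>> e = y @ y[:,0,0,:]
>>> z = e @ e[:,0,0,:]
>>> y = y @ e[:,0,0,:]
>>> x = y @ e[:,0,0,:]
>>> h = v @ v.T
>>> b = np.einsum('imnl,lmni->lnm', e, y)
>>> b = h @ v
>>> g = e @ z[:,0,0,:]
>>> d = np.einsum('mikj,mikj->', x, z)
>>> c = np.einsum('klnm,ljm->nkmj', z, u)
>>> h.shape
(29, 29)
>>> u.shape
(5, 31, 2)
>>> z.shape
(2, 5, 7, 2)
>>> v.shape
(29, 31)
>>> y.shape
(2, 5, 7, 2)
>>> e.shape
(2, 5, 7, 2)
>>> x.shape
(2, 5, 7, 2)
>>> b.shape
(29, 31)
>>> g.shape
(2, 5, 7, 2)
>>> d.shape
()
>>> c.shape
(7, 2, 2, 31)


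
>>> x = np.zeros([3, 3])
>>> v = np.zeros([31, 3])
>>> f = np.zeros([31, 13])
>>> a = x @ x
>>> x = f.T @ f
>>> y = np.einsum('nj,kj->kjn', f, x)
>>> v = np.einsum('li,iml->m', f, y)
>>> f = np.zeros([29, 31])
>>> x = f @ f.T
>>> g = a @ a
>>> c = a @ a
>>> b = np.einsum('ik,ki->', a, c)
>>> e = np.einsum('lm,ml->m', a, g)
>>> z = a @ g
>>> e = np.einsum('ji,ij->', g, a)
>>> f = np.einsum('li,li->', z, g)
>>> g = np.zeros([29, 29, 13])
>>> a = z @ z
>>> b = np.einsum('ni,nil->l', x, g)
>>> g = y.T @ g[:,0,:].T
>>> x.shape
(29, 29)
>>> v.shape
(13,)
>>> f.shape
()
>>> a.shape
(3, 3)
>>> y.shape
(13, 13, 31)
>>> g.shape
(31, 13, 29)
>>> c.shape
(3, 3)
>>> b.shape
(13,)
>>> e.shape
()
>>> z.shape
(3, 3)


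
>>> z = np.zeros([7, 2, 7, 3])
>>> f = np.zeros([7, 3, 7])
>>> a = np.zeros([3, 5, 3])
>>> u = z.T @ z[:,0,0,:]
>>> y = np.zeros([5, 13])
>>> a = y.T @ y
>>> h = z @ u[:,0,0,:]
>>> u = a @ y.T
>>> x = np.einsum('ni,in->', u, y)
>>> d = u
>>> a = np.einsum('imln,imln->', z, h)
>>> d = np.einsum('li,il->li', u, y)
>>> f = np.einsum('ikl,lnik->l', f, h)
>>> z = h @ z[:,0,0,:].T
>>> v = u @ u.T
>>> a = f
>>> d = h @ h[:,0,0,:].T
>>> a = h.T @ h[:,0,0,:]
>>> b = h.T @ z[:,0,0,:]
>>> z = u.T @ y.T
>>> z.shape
(5, 5)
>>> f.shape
(7,)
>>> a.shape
(3, 7, 2, 3)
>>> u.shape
(13, 5)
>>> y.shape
(5, 13)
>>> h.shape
(7, 2, 7, 3)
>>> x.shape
()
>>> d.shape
(7, 2, 7, 7)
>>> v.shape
(13, 13)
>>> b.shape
(3, 7, 2, 7)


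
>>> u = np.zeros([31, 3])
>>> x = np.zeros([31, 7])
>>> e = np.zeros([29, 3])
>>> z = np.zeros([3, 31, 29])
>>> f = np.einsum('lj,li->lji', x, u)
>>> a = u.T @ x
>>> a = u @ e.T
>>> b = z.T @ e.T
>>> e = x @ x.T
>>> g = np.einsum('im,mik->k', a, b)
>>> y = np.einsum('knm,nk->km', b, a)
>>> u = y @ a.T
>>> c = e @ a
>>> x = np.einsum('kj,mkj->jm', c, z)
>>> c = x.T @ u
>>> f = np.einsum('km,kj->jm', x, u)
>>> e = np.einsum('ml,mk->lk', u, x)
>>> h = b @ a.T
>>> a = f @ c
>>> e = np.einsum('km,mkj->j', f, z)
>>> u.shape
(29, 31)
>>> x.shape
(29, 3)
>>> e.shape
(29,)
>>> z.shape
(3, 31, 29)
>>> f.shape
(31, 3)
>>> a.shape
(31, 31)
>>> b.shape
(29, 31, 29)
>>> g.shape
(29,)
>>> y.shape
(29, 29)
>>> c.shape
(3, 31)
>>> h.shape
(29, 31, 31)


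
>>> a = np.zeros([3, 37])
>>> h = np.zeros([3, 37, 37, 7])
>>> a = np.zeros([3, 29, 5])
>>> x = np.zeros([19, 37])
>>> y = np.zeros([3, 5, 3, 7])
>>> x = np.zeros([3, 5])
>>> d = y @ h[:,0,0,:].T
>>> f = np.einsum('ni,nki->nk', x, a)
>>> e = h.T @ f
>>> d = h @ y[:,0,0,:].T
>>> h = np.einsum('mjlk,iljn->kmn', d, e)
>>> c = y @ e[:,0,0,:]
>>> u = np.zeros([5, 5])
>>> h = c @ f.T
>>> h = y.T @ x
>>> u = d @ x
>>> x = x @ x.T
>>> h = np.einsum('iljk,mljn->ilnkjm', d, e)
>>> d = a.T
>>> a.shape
(3, 29, 5)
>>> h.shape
(3, 37, 29, 3, 37, 7)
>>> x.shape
(3, 3)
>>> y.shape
(3, 5, 3, 7)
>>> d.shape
(5, 29, 3)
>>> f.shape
(3, 29)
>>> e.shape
(7, 37, 37, 29)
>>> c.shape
(3, 5, 3, 29)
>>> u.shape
(3, 37, 37, 5)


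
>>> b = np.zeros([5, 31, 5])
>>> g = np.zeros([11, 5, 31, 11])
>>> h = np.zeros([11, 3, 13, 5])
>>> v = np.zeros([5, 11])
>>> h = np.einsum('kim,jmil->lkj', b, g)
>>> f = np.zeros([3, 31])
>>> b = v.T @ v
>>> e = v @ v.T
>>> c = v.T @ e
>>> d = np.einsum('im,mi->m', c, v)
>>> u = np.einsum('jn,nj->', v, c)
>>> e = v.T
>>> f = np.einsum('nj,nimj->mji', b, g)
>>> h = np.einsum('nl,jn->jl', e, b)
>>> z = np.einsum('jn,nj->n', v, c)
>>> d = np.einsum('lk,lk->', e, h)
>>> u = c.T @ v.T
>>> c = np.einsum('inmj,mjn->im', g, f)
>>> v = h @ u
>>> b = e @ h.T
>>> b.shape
(11, 11)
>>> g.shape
(11, 5, 31, 11)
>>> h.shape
(11, 5)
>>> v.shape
(11, 5)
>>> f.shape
(31, 11, 5)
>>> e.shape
(11, 5)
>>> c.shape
(11, 31)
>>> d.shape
()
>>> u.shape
(5, 5)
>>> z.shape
(11,)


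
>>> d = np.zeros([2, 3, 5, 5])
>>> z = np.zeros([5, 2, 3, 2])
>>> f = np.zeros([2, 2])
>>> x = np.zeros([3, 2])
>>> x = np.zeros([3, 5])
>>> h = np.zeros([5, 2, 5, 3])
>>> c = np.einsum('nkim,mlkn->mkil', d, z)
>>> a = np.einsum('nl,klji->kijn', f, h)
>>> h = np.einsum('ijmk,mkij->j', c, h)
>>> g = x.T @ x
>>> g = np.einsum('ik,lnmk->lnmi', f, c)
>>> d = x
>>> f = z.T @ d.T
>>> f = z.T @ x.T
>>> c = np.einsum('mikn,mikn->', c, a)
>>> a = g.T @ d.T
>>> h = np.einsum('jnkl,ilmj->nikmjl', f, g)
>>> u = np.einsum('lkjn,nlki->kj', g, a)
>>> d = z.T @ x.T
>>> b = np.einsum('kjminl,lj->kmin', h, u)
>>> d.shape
(2, 3, 2, 3)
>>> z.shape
(5, 2, 3, 2)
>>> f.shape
(2, 3, 2, 3)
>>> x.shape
(3, 5)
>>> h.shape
(3, 5, 2, 5, 2, 3)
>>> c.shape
()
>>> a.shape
(2, 5, 3, 3)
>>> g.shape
(5, 3, 5, 2)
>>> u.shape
(3, 5)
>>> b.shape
(3, 2, 5, 2)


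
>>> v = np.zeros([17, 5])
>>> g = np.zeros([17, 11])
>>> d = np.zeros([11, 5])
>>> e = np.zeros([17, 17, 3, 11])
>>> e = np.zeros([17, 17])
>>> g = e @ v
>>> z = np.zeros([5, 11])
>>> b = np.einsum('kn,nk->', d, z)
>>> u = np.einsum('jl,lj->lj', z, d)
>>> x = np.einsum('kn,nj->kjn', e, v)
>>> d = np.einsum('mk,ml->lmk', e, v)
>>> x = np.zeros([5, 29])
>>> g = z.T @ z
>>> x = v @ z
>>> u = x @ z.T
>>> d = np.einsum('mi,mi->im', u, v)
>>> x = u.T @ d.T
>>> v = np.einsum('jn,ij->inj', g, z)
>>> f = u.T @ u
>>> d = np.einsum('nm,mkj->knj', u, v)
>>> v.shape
(5, 11, 11)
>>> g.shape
(11, 11)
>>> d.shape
(11, 17, 11)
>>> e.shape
(17, 17)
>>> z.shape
(5, 11)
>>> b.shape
()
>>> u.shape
(17, 5)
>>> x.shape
(5, 5)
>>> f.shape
(5, 5)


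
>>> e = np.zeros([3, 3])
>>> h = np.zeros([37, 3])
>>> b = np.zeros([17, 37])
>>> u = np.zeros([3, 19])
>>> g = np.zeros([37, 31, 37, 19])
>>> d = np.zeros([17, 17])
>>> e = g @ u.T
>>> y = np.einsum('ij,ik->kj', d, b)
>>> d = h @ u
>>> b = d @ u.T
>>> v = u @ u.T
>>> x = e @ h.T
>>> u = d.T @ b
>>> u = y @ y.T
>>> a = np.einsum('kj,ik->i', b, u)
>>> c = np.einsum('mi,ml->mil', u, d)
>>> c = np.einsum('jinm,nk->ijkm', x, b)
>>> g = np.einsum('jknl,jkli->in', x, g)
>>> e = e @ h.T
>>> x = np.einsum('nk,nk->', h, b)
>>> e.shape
(37, 31, 37, 37)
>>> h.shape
(37, 3)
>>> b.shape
(37, 3)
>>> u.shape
(37, 37)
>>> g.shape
(19, 37)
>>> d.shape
(37, 19)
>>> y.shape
(37, 17)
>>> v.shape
(3, 3)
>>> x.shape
()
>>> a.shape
(37,)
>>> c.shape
(31, 37, 3, 37)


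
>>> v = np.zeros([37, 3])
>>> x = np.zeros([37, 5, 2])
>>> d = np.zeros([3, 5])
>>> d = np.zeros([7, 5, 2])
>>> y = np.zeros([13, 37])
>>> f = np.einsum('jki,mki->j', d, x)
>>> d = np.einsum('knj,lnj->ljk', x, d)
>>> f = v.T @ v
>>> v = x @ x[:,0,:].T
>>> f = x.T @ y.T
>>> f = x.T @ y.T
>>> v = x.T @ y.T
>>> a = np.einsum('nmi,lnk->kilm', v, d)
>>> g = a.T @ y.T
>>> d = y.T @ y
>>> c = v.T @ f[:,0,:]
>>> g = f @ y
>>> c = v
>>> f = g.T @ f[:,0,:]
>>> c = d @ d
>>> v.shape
(2, 5, 13)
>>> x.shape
(37, 5, 2)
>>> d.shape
(37, 37)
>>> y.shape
(13, 37)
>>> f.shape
(37, 5, 13)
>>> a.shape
(37, 13, 7, 5)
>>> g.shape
(2, 5, 37)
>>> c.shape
(37, 37)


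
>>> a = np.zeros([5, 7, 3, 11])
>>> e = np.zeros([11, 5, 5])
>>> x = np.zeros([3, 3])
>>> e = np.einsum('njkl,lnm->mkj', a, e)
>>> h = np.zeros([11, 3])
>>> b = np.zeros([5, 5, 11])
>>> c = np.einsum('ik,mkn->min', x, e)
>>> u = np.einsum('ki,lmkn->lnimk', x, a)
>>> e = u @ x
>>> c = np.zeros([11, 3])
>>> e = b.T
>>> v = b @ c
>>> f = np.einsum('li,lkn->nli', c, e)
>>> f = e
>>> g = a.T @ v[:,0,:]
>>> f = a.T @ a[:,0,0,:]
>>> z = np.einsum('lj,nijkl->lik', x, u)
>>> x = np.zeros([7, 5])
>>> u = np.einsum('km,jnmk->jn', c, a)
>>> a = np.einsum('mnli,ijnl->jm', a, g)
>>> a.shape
(3, 5)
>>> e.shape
(11, 5, 5)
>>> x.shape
(7, 5)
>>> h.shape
(11, 3)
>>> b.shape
(5, 5, 11)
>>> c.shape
(11, 3)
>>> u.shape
(5, 7)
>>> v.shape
(5, 5, 3)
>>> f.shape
(11, 3, 7, 11)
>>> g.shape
(11, 3, 7, 3)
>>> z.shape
(3, 11, 7)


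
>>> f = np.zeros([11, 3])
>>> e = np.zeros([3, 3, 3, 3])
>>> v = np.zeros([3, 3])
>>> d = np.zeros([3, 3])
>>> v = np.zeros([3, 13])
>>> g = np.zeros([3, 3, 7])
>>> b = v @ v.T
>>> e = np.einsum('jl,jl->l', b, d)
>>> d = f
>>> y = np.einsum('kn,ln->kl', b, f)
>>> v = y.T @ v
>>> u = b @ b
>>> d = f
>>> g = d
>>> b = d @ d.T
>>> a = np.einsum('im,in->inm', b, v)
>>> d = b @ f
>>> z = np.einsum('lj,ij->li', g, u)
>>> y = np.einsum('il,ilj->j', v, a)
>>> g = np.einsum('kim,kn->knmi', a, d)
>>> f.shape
(11, 3)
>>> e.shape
(3,)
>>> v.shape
(11, 13)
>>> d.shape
(11, 3)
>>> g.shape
(11, 3, 11, 13)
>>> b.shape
(11, 11)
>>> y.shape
(11,)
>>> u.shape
(3, 3)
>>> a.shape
(11, 13, 11)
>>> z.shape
(11, 3)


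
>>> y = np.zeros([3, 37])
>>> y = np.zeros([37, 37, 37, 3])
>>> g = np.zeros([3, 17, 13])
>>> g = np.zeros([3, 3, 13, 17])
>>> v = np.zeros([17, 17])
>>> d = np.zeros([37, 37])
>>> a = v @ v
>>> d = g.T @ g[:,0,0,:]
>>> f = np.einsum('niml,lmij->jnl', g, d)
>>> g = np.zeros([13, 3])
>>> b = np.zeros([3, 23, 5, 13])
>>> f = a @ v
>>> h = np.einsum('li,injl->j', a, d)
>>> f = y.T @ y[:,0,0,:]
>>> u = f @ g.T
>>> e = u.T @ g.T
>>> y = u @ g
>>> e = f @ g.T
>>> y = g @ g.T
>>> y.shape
(13, 13)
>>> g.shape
(13, 3)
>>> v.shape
(17, 17)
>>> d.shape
(17, 13, 3, 17)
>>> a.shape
(17, 17)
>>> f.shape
(3, 37, 37, 3)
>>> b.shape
(3, 23, 5, 13)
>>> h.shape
(3,)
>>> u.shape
(3, 37, 37, 13)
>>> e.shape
(3, 37, 37, 13)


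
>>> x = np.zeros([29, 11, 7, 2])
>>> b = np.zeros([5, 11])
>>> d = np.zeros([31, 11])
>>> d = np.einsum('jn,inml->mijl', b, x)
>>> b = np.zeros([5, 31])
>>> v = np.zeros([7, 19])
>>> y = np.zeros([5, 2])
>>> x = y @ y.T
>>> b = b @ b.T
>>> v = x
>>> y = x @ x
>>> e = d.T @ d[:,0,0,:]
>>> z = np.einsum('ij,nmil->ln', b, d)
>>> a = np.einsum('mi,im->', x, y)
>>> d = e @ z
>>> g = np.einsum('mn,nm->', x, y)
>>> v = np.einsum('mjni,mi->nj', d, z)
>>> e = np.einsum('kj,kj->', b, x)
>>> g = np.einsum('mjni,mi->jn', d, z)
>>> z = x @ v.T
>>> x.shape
(5, 5)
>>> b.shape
(5, 5)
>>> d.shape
(2, 5, 29, 7)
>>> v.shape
(29, 5)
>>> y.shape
(5, 5)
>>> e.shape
()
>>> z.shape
(5, 29)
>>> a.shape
()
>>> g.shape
(5, 29)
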